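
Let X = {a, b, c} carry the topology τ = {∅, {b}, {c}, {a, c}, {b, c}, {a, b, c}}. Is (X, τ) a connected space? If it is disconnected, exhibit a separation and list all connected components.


(X, τ) is disconnected; components = [{b}, {a, c}].

Find clopen sets (U ∈ τ with X ∖ U ∈ τ):
  U = ∅, X ∖ U = {a, b, c} — both open, so U is clopen.
  U = {b}, X ∖ U = {a, c} — both open, so U is clopen.
  U = {a, c}, X ∖ U = {b} — both open, so U is clopen.
  U = {a, b, c}, X ∖ U = ∅ — both open, so U is clopen.
Nontrivial clopen(s) exist: e.g. {a, c}. So (X, τ) is disconnected.
Compute connected components by grouping points that agree on all clopens:
  component: {b}
  component: {a, c}


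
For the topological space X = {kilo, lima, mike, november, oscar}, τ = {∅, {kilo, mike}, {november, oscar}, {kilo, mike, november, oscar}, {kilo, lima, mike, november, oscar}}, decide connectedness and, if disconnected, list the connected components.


(X, τ) is connected.

Find clopen sets (U ∈ τ with X ∖ U ∈ τ):
  U = ∅, X ∖ U = {kilo, lima, mike, november, oscar} — both open, so U is clopen.
  U = {kilo, lima, mike, november, oscar}, X ∖ U = ∅ — both open, so U is clopen.
Only trivial clopens (∅ and X) exist, so (X, τ) is connected.
Compute connected components by grouping points that agree on all clopens:
  component: {kilo, lima, mike, november, oscar}


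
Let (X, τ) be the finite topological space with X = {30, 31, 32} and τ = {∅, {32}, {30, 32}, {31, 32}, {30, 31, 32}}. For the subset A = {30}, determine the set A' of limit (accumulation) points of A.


A' = ∅

For each x ∈ X, list the open sets U ∈ τ with x ∈ U, then check whether U ∩ (A ∖ {x}) ≠ ∅ for every such U.
  x = 30: open {30, 32} ∋ x has {30, 32} ∩ (A ∖ {30}) = ∅, so x is NOT a limit point.
  x = 31: open {31, 32} ∋ x has {31, 32} ∩ (A ∖ {31}) = ∅, so x is NOT a limit point.
  x = 32: open {32} ∋ x has {32} ∩ (A ∖ {32}) = ∅, so x is NOT a limit point.
Collecting: A' = ∅.


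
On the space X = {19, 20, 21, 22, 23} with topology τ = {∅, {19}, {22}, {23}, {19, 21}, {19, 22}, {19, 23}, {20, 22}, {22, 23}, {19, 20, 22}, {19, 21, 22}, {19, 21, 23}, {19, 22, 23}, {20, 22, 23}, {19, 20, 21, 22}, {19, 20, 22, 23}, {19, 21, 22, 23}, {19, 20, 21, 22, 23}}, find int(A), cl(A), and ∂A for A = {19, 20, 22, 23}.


int(A) = {19, 20, 22, 23}, cl(A) = {19, 20, 21, 22, 23}, ∂A = {21}.

Closed sets in (X, τ) are complements of opens:
  closed(X, τ) = {∅, {20}, {21}, {23}, {19, 21}, {20, 21}, {20, 22}, {20, 23}, {21, 23}, {19, 20, 21}, {19, 21, 23}, {20, 21, 22}, {20, 21, 23}, {20, 22, 23}, {19, 20, 21, 22}, {19, 20, 21, 23}, {20, 21, 22, 23}, {19, 20, 21, 22, 23}}.
int(A) = ⋃ {U ∈ τ : U ⊆ A}. Opens contained in A: ∅, {19}, {22}, {23}, {19, 22}, {19, 23}, {20, 22}, {22, 23}, {19, 20, 22}, {19, 22, 23}, {20, 22, 23}, {19, 20, 22, 23}.
Taking the union of these: int(A) = {19, 20, 22, 23}.
cl(A) = ⋂ {C closed : A ⊆ C}. Closed sets containing A: {19, 20, 21, 22, 23}.
Intersecting these: cl(A) = {19, 20, 21, 22, 23}.
∂A = cl(A) ∖ int(A) = {19, 20, 21, 22, 23} ∖ {19, 20, 22, 23} = {21}.


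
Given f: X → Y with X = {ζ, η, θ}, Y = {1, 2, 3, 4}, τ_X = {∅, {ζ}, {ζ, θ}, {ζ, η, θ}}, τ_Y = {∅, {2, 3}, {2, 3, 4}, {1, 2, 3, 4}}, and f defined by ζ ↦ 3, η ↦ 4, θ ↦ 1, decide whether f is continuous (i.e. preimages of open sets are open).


f is NOT continuous.

Compute f^{-1}(U) for each U ∈ τ_Y:
  U = ∅: f^{-1}(U) = ∅ ∈ τ_X ✓.
  U = {2, 3}: f^{-1}(U) = {ζ} ∈ τ_X ✓.
  U = {2, 3, 4}: f^{-1}(U) = {ζ, η} ∉ τ_X ✗.
  U = {1, 2, 3, 4}: f^{-1}(U) = {ζ, η, θ} ∈ τ_X ✓.
Found U = {2, 3, 4} with f^{-1}(U) = {ζ, η} not in τ_X. Therefore f is NOT continuous.


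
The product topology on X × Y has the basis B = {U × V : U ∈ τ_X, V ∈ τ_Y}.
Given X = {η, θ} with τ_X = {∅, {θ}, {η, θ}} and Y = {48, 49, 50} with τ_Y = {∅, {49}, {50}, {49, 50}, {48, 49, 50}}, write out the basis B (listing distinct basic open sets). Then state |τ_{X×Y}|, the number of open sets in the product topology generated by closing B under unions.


Basis B = {∅ × ∅, {θ} × {49}, {θ} × {50}, {η, θ} × {49}, {η, θ} × {50}, {θ} × {49, 50}, {θ} × {48, 49, 50}, {η, θ} × {49, 50}, {η, θ} × {48, 49, 50}}; |τ_{X×Y}| = 14.

Enumerate products U × V with U ∈ τ_X, V ∈ τ_Y (deduplicated):
  ∅ × ∅ = {} (∅)
  {θ} × {49} = {(θ,49)}
  {θ} × {50} = {(θ,50)}
  {η, θ} × {49} = {(η,49), (θ,49)}
  {η, θ} × {50} = {(η,50), (θ,50)}
  {θ} × {49, 50} = {(θ,49), (θ,50)}
  {θ} × {48, 49, 50} = {(θ,48), (θ,49), (θ,50)}
  {η, θ} × {49, 50} = {(η,49), (η,50), (θ,49), (θ,50)}
  {η, θ} × {48, 49, 50} = {(η,48), (η,49), (η,50), (θ,48), (θ,49), (θ,50)}
These 9 distinct sets form the basis B.
Close under arbitrary unions to get τ_{X×Y}; counting gives |τ_{X×Y}| = 14.


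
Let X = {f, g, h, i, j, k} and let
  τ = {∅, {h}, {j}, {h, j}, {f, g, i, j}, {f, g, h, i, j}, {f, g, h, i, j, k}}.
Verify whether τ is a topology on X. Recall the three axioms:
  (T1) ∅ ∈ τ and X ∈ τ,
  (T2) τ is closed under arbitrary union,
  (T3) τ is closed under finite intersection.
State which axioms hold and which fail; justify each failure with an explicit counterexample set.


τ IS a topology on X.

Axiom (T1): ∅ ∈ τ? Yes; X ∈ τ? Yes.
Axiom (T2/T3): check pairwise unions and intersections of members of τ.
All pairwise intersections and unions checked — each lies in τ. Therefore τ satisfies (T1), (T2), (T3): it IS a topology on X.


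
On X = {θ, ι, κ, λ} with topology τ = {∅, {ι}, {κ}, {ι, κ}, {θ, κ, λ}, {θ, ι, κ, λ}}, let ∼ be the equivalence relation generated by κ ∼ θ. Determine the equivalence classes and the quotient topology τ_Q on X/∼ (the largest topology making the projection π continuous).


X/∼ = {[θ=κ], [ι], [λ]}; |τ_Q| = 4.

Equivalence classes: [θ=κ], [ι], [λ].
Quotient map π: X → X/∼ sends θ ↦ [θ=κ], ι ↦ [ι], κ ↦ [θ=κ], λ ↦ [λ].
For each subset V ⊆ X/∼, compute π^{-1}(V) ⊆ X and check whether π^{-1}(V) ∈ τ. V is open in τ_Q iff π^{-1}(V) ∈ τ.
  V = {}: π^{-1}(V) = ∅ ∈ τ ✓.
  V = {[θ=κ]}: π^{-1}(V) = {θ, κ} ∉ τ ✗.
  V = {[ι]}: π^{-1}(V) = {ι} ∈ τ ✓.
  V = {[θ=κ], [ι]}: π^{-1}(V) = {θ, ι, κ} ∉ τ ✗.
  V = {[λ]}: π^{-1}(V) = {λ} ∉ τ ✗.
  V = {[θ=κ], [λ]}: π^{-1}(V) = {θ, κ, λ} ∈ τ ✓.
  V = {[ι], [λ]}: π^{-1}(V) = {ι, λ} ∉ τ ✗.
  V = {[θ=κ], [ι], [λ]}: π^{-1}(V) = {θ, ι, κ, λ} ∈ τ ✓.
Open sets in the quotient: τ_Q = {{}, {[ι]}, {[θ=κ], [λ]}, {[θ=κ], [ι], [λ]}} (4 elements).


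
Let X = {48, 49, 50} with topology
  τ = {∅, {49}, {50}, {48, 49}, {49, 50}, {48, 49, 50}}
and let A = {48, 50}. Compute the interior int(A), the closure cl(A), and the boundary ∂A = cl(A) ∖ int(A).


int(A) = {50}, cl(A) = {48, 50}, ∂A = {48}.

Closed sets in (X, τ) are complements of opens:
  closed(X, τ) = {∅, {48}, {50}, {48, 49}, {48, 50}, {48, 49, 50}}.
int(A) = ⋃ {U ∈ τ : U ⊆ A}. Opens contained in A: ∅, {50}.
Taking the union of these: int(A) = {50}.
cl(A) = ⋂ {C closed : A ⊆ C}. Closed sets containing A: {48, 50}, {48, 49, 50}.
Intersecting these: cl(A) = {48, 50}.
∂A = cl(A) ∖ int(A) = {48, 50} ∖ {50} = {48}.


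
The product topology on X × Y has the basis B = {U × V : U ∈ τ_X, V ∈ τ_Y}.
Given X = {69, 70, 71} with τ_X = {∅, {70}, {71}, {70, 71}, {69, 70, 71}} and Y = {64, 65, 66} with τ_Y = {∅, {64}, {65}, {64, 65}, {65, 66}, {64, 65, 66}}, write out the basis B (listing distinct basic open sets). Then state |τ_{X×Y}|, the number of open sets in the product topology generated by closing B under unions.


Basis B = {∅ × ∅, {70} × {64}, {70} × {65}, {71} × {64}, {71} × {65}, {70} × {64, 65}, {70, 71} × {64}, {70} × {65, 66}, {70, 71} × {65}, {71} × {64, 65}, {71} × {65, 66}, {69, 70, 71} × {64}, {69, 70, 71} × {65}, {70} × {64, 65, 66}, {71} × {64, 65, 66}, {70, 71} × {64, 65}, {70, 71} × {65, 66}, {69, 70, 71} × {64, 65}, {69, 70, 71} × {65, 66}, {70, 71} × {64, 65, 66}, {69, 70, 71} × {64, 65, 66}}; |τ_{X×Y}| = 70.

Enumerate products U × V with U ∈ τ_X, V ∈ τ_Y (deduplicated):
  ∅ × ∅ = {} (∅)
  {70} × {64} = {(70,64)}
  {70} × {65} = {(70,65)}
  {71} × {64} = {(71,64)}
  {71} × {65} = {(71,65)}
  {70} × {64, 65} = {(70,64), (70,65)}
  {70, 71} × {64} = {(70,64), (71,64)}
  {70} × {65, 66} = {(70,65), (70,66)}
  {70, 71} × {65} = {(70,65), (71,65)}
  {71} × {64, 65} = {(71,64), (71,65)}
  {71} × {65, 66} = {(71,65), (71,66)}
  {69, 70, 71} × {64} = {(69,64), (70,64), (71,64)}
  {69, 70, 71} × {65} = {(69,65), (70,65), (71,65)}
  {70} × {64, 65, 66} = {(70,64), (70,65), (70,66)}
  {71} × {64, 65, 66} = {(71,64), (71,65), (71,66)}
  {70, 71} × {64, 65} = {(70,64), (70,65), (71,64), (71,65)}
  {70, 71} × {65, 66} = {(70,65), (70,66), (71,65), (71,66)}
  {69, 70, 71} × {64, 65} = {(69,64), (69,65), (70,64), (70,65), (71,64), (71,65)}
  {69, 70, 71} × {65, 66} = {(69,65), (69,66), (70,65), (70,66), (71,65), (71,66)}
  {70, 71} × {64, 65, 66} = {(70,64), (70,65), (70,66), (71,64), (71,65), (71,66)}
  {69, 70, 71} × {64, 65, 66} = {(69,64), (69,65), (69,66), (70,64), (70,65), (70,66), (71,64), (71,65), (71,66)}
These 21 distinct sets form the basis B.
Close under arbitrary unions to get τ_{X×Y}; counting gives |τ_{X×Y}| = 70.


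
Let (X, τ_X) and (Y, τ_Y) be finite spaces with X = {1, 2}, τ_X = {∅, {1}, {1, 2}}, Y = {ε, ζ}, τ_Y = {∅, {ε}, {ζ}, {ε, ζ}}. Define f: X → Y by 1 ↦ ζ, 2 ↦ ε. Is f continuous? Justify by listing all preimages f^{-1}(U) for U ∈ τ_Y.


f is NOT continuous.

Compute f^{-1}(U) for each U ∈ τ_Y:
  U = ∅: f^{-1}(U) = ∅ ∈ τ_X ✓.
  U = {ε}: f^{-1}(U) = {2} ∉ τ_X ✗.
  U = {ζ}: f^{-1}(U) = {1} ∈ τ_X ✓.
  U = {ε, ζ}: f^{-1}(U) = {1, 2} ∈ τ_X ✓.
Found U = {ε} with f^{-1}(U) = {2} not in τ_X. Therefore f is NOT continuous.


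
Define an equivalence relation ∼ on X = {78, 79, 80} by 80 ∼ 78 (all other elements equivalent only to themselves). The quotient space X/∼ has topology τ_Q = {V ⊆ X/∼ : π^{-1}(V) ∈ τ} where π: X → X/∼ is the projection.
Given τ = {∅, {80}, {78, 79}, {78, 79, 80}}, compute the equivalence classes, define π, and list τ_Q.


X/∼ = {[78=80], [79]}; |τ_Q| = 2.

Equivalence classes: [78=80], [79].
Quotient map π: X → X/∼ sends 78 ↦ [78=80], 79 ↦ [79], 80 ↦ [78=80].
For each subset V ⊆ X/∼, compute π^{-1}(V) ⊆ X and check whether π^{-1}(V) ∈ τ. V is open in τ_Q iff π^{-1}(V) ∈ τ.
  V = {}: π^{-1}(V) = ∅ ∈ τ ✓.
  V = {[78=80]}: π^{-1}(V) = {78, 80} ∉ τ ✗.
  V = {[79]}: π^{-1}(V) = {79} ∉ τ ✗.
  V = {[78=80], [79]}: π^{-1}(V) = {78, 79, 80} ∈ τ ✓.
Open sets in the quotient: τ_Q = {{}, {[78=80], [79]}} (2 elements).


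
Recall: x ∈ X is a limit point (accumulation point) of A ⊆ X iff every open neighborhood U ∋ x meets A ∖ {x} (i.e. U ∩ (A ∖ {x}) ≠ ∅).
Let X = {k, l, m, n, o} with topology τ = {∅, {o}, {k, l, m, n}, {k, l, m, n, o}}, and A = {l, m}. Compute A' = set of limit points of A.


A' = {k, l, m, n}

For each x ∈ X, list the open sets U ∈ τ with x ∈ U, then check whether U ∩ (A ∖ {x}) ≠ ∅ for every such U.
  x = k: opens ∋ x are {k, l, m, n}, {k, l, m, n, o}; each meets A ∖ {k}, so x IS a limit point.
  x = l: opens ∋ x are {k, l, m, n}, {k, l, m, n, o}; each meets A ∖ {l}, so x IS a limit point.
  x = m: opens ∋ x are {k, l, m, n}, {k, l, m, n, o}; each meets A ∖ {m}, so x IS a limit point.
  x = n: opens ∋ x are {k, l, m, n}, {k, l, m, n, o}; each meets A ∖ {n}, so x IS a limit point.
  x = o: open {o} ∋ x has {o} ∩ (A ∖ {o}) = ∅, so x is NOT a limit point.
Collecting: A' = {k, l, m, n}.


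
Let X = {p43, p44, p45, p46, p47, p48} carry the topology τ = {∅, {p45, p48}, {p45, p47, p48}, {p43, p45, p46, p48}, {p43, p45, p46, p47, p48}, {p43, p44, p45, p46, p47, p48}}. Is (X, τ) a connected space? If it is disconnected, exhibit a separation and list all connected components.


(X, τ) is connected.

Find clopen sets (U ∈ τ with X ∖ U ∈ τ):
  U = ∅, X ∖ U = {p43, p44, p45, p46, p47, p48} — both open, so U is clopen.
  U = {p43, p44, p45, p46, p47, p48}, X ∖ U = ∅ — both open, so U is clopen.
Only trivial clopens (∅ and X) exist, so (X, τ) is connected.
Compute connected components by grouping points that agree on all clopens:
  component: {p43, p44, p45, p46, p47, p48}


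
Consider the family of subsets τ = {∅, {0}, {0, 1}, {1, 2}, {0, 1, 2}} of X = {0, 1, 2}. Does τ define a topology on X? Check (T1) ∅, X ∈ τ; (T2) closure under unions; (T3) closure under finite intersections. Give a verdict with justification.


τ is NOT a topology on X.

Axiom (T1): ∅ ∈ τ? Yes; X ∈ τ? Yes.
Axiom (T2/T3): check pairwise unions and intersections of members of τ.
Counterexample for (T3): {0, 1} ∩ {1, 2} = {1} ∉ τ. Therefore τ is NOT a topology.


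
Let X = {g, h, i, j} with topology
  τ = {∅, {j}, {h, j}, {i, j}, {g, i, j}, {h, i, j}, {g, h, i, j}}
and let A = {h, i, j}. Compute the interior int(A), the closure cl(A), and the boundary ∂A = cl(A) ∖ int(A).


int(A) = {h, i, j}, cl(A) = {g, h, i, j}, ∂A = {g}.

Closed sets in (X, τ) are complements of opens:
  closed(X, τ) = {∅, {g}, {h}, {g, h}, {g, i}, {g, h, i}, {g, h, i, j}}.
int(A) = ⋃ {U ∈ τ : U ⊆ A}. Opens contained in A: ∅, {j}, {h, j}, {i, j}, {h, i, j}.
Taking the union of these: int(A) = {h, i, j}.
cl(A) = ⋂ {C closed : A ⊆ C}. Closed sets containing A: {g, h, i, j}.
Intersecting these: cl(A) = {g, h, i, j}.
∂A = cl(A) ∖ int(A) = {g, h, i, j} ∖ {h, i, j} = {g}.


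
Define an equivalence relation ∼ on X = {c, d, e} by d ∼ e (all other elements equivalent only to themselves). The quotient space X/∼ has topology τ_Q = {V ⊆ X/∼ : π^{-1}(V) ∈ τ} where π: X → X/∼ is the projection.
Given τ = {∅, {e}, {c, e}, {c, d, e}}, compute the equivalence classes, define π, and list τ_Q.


X/∼ = {[c], [d=e]}; |τ_Q| = 2.

Equivalence classes: [c], [d=e].
Quotient map π: X → X/∼ sends c ↦ [c], d ↦ [d=e], e ↦ [d=e].
For each subset V ⊆ X/∼, compute π^{-1}(V) ⊆ X and check whether π^{-1}(V) ∈ τ. V is open in τ_Q iff π^{-1}(V) ∈ τ.
  V = {}: π^{-1}(V) = ∅ ∈ τ ✓.
  V = {[c]}: π^{-1}(V) = {c} ∉ τ ✗.
  V = {[d=e]}: π^{-1}(V) = {d, e} ∉ τ ✗.
  V = {[c], [d=e]}: π^{-1}(V) = {c, d, e} ∈ τ ✓.
Open sets in the quotient: τ_Q = {{}, {[c], [d=e]}} (2 elements).


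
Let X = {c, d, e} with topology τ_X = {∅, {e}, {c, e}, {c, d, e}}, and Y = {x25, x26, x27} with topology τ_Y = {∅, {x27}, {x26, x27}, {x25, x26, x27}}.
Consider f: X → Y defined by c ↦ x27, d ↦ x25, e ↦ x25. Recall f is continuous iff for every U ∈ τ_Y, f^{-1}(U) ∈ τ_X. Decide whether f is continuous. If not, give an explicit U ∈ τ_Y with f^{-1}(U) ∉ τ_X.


f is NOT continuous.

Compute f^{-1}(U) for each U ∈ τ_Y:
  U = ∅: f^{-1}(U) = ∅ ∈ τ_X ✓.
  U = {x27}: f^{-1}(U) = {c} ∉ τ_X ✗.
  U = {x26, x27}: f^{-1}(U) = {c} ∉ τ_X ✗.
  U = {x25, x26, x27}: f^{-1}(U) = {c, d, e} ∈ τ_X ✓.
Found U = {x27} with f^{-1}(U) = {c} not in τ_X. Therefore f is NOT continuous.


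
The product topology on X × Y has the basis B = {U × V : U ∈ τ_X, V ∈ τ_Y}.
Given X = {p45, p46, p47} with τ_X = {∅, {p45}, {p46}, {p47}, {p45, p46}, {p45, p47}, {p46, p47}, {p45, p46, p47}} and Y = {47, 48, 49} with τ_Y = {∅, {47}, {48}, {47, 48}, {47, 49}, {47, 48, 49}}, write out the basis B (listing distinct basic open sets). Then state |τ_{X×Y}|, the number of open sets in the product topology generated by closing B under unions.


Basis B = {∅ × ∅, {p45} × {47}, {p45} × {48}, {p46} × {47}, {p46} × {48}, {p47} × {47}, {p47} × {48}, {p45} × {47, 48}, {p45} × {47, 49}, {p45, p46} × {47}, {p45, p47} × {47}, {p45, p46} × {48}, {p45, p47} × {48}, {p46} × {47, 48}, {p46} × {47, 49}, {p46, p47} × {47}, {p46, p47} × {48}, {p47} × {47, 48}, {p47} × {47, 49}, {p45} × {47, 48, 49}, {p45, p46, p47} × {47}, {p45, p46, p47} × {48}, {p46} × {47, 48, 49}, {p47} × {47, 48, 49}, {p45, p46} × {47, 48}, {p45, p47} × {47, 48}, {p45, p46} × {47, 49}, {p45, p47} × {47, 49}, {p46, p47} × {47, 48}, {p46, p47} × {47, 49}, {p45, p46} × {47, 48, 49}, {p45, p47} × {47, 48, 49}, {p45, p46, p47} × {47, 48}, {p45, p46, p47} × {47, 49}, {p46, p47} × {47, 48, 49}, {p45, p46, p47} × {47, 48, 49}}; |τ_{X×Y}| = 216.

Enumerate products U × V with U ∈ τ_X, V ∈ τ_Y (deduplicated):
  ∅ × ∅ = {} (∅)
  {p45} × {47} = {(p45,47)}
  {p45} × {48} = {(p45,48)}
  {p46} × {47} = {(p46,47)}
  {p46} × {48} = {(p46,48)}
  {p47} × {47} = {(p47,47)}
  {p47} × {48} = {(p47,48)}
  {p45} × {47, 48} = {(p45,47), (p45,48)}
  {p45} × {47, 49} = {(p45,47), (p45,49)}
  {p45, p46} × {47} = {(p45,47), (p46,47)}
  {p45, p47} × {47} = {(p45,47), (p47,47)}
  {p45, p46} × {48} = {(p45,48), (p46,48)}
  {p45, p47} × {48} = {(p45,48), (p47,48)}
  {p46} × {47, 48} = {(p46,47), (p46,48)}
  {p46} × {47, 49} = {(p46,47), (p46,49)}
  {p46, p47} × {47} = {(p46,47), (p47,47)}
  {p46, p47} × {48} = {(p46,48), (p47,48)}
  {p47} × {47, 48} = {(p47,47), (p47,48)}
  {p47} × {47, 49} = {(p47,47), (p47,49)}
  {p45} × {47, 48, 49} = {(p45,47), (p45,48), (p45,49)}
  {p45, p46, p47} × {47} = {(p45,47), (p46,47), (p47,47)}
  {p45, p46, p47} × {48} = {(p45,48), (p46,48), (p47,48)}
  {p46} × {47, 48, 49} = {(p46,47), (p46,48), (p46,49)}
  {p47} × {47, 48, 49} = {(p47,47), (p47,48), (p47,49)}
  {p45, p46} × {47, 48} = {(p45,47), (p45,48), (p46,47), (p46,48)}
  {p45, p47} × {47, 48} = {(p45,47), (p45,48), (p47,47), (p47,48)}
  {p45, p46} × {47, 49} = {(p45,47), (p45,49), (p46,47), (p46,49)}
  {p45, p47} × {47, 49} = {(p45,47), (p45,49), (p47,47), (p47,49)}
  {p46, p47} × {47, 48} = {(p46,47), (p46,48), (p47,47), (p47,48)}
  {p46, p47} × {47, 49} = {(p46,47), (p46,49), (p47,47), (p47,49)}
  {p45, p46} × {47, 48, 49} = {(p45,47), (p45,48), (p45,49), (p46,47), (p46,48), (p46,49)}
  {p45, p47} × {47, 48, 49} = {(p45,47), (p45,48), (p45,49), (p47,47), (p47,48), (p47,49)}
  {p45, p46, p47} × {47, 48} = {(p45,47), (p45,48), (p46,47), (p46,48), (p47,47), (p47,48)}
  {p45, p46, p47} × {47, 49} = {(p45,47), (p45,49), (p46,47), (p46,49), (p47,47), (p47,49)}
  {p46, p47} × {47, 48, 49} = {(p46,47), (p46,48), (p46,49), (p47,47), (p47,48), (p47,49)}
  {p45, p46, p47} × {47, 48, 49} = {(p45,47), (p45,48), (p45,49), (p46,47), (p46,48), (p46,49), (p47,47), (p47,48), (p47,49)}
These 36 distinct sets form the basis B.
Close under arbitrary unions to get τ_{X×Y}; counting gives |τ_{X×Y}| = 216.


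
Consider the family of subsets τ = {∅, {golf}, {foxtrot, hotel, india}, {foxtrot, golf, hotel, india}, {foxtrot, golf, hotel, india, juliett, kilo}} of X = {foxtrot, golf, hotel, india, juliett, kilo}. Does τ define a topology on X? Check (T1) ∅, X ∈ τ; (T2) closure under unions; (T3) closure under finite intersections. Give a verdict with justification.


τ IS a topology on X.

Axiom (T1): ∅ ∈ τ? Yes; X ∈ τ? Yes.
Axiom (T2/T3): check pairwise unions and intersections of members of τ.
All pairwise intersections and unions checked — each lies in τ. Therefore τ satisfies (T1), (T2), (T3): it IS a topology on X.


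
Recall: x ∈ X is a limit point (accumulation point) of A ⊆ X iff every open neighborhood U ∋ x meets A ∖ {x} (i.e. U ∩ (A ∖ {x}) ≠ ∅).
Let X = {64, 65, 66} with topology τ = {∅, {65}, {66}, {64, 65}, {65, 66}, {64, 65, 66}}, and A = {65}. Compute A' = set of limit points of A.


A' = {64}

For each x ∈ X, list the open sets U ∈ τ with x ∈ U, then check whether U ∩ (A ∖ {x}) ≠ ∅ for every such U.
  x = 64: opens ∋ x are {64, 65}, {64, 65, 66}; each meets A ∖ {64}, so x IS a limit point.
  x = 65: open {65} ∋ x has {65} ∩ (A ∖ {65}) = ∅, so x is NOT a limit point.
  x = 66: open {66} ∋ x has {66} ∩ (A ∖ {66}) = ∅, so x is NOT a limit point.
Collecting: A' = {64}.


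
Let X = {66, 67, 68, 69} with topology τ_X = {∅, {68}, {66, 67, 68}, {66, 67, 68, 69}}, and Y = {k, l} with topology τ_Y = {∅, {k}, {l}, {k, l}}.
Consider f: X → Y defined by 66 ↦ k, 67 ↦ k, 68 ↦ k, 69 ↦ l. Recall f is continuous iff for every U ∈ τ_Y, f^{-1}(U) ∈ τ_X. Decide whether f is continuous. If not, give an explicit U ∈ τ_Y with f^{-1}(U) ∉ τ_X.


f is NOT continuous.

Compute f^{-1}(U) for each U ∈ τ_Y:
  U = ∅: f^{-1}(U) = ∅ ∈ τ_X ✓.
  U = {k}: f^{-1}(U) = {66, 67, 68} ∈ τ_X ✓.
  U = {l}: f^{-1}(U) = {69} ∉ τ_X ✗.
  U = {k, l}: f^{-1}(U) = {66, 67, 68, 69} ∈ τ_X ✓.
Found U = {l} with f^{-1}(U) = {69} not in τ_X. Therefore f is NOT continuous.


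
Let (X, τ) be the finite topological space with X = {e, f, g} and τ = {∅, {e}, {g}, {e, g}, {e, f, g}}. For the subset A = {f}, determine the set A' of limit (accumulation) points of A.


A' = ∅

For each x ∈ X, list the open sets U ∈ τ with x ∈ U, then check whether U ∩ (A ∖ {x}) ≠ ∅ for every such U.
  x = e: open {e} ∋ x has {e} ∩ (A ∖ {e}) = ∅, so x is NOT a limit point.
  x = f: open {e, f, g} ∋ x has {e, f, g} ∩ (A ∖ {f}) = ∅, so x is NOT a limit point.
  x = g: open {g} ∋ x has {g} ∩ (A ∖ {g}) = ∅, so x is NOT a limit point.
Collecting: A' = ∅.


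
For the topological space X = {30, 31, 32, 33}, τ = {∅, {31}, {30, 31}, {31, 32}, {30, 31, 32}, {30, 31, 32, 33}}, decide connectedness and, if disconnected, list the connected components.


(X, τ) is connected.

Find clopen sets (U ∈ τ with X ∖ U ∈ τ):
  U = ∅, X ∖ U = {30, 31, 32, 33} — both open, so U is clopen.
  U = {30, 31, 32, 33}, X ∖ U = ∅ — both open, so U is clopen.
Only trivial clopens (∅ and X) exist, so (X, τ) is connected.
Compute connected components by grouping points that agree on all clopens:
  component: {30, 31, 32, 33}


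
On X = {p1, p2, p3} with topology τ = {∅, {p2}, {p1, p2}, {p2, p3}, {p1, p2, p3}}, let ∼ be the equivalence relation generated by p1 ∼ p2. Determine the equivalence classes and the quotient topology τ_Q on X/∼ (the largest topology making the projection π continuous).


X/∼ = {[p1=p2], [p3]}; |τ_Q| = 3.

Equivalence classes: [p1=p2], [p3].
Quotient map π: X → X/∼ sends p1 ↦ [p1=p2], p2 ↦ [p1=p2], p3 ↦ [p3].
For each subset V ⊆ X/∼, compute π^{-1}(V) ⊆ X and check whether π^{-1}(V) ∈ τ. V is open in τ_Q iff π^{-1}(V) ∈ τ.
  V = {}: π^{-1}(V) = ∅ ∈ τ ✓.
  V = {[p1=p2]}: π^{-1}(V) = {p1, p2} ∈ τ ✓.
  V = {[p3]}: π^{-1}(V) = {p3} ∉ τ ✗.
  V = {[p1=p2], [p3]}: π^{-1}(V) = {p1, p2, p3} ∈ τ ✓.
Open sets in the quotient: τ_Q = {{}, {[p1=p2]}, {[p1=p2], [p3]}} (3 elements).


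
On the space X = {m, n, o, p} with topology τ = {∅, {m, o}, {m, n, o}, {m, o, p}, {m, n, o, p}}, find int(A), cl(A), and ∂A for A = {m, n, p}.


int(A) = ∅, cl(A) = {m, n, o, p}, ∂A = {m, n, o, p}.

Closed sets in (X, τ) are complements of opens:
  closed(X, τ) = {∅, {n}, {p}, {n, p}, {m, n, o, p}}.
int(A) = ⋃ {U ∈ τ : U ⊆ A}. Opens contained in A: ∅.
Taking the union of these: int(A) = ∅.
cl(A) = ⋂ {C closed : A ⊆ C}. Closed sets containing A: {m, n, o, p}.
Intersecting these: cl(A) = {m, n, o, p}.
∂A = cl(A) ∖ int(A) = {m, n, o, p} ∖ ∅ = {m, n, o, p}.


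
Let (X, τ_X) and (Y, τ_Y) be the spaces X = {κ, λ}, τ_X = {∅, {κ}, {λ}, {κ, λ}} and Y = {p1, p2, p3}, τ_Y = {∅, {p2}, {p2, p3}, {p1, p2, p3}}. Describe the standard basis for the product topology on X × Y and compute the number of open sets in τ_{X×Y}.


Basis B = {∅ × ∅, {κ} × {p2}, {λ} × {p2}, {κ} × {p2, p3}, {κ, λ} × {p2}, {λ} × {p2, p3}, {κ} × {p1, p2, p3}, {λ} × {p1, p2, p3}, {κ, λ} × {p2, p3}, {κ, λ} × {p1, p2, p3}}; |τ_{X×Y}| = 16.

Enumerate products U × V with U ∈ τ_X, V ∈ τ_Y (deduplicated):
  ∅ × ∅ = {} (∅)
  {κ} × {p2} = {(κ,p2)}
  {λ} × {p2} = {(λ,p2)}
  {κ} × {p2, p3} = {(κ,p2), (κ,p3)}
  {κ, λ} × {p2} = {(κ,p2), (λ,p2)}
  {λ} × {p2, p3} = {(λ,p2), (λ,p3)}
  {κ} × {p1, p2, p3} = {(κ,p1), (κ,p2), (κ,p3)}
  {λ} × {p1, p2, p3} = {(λ,p1), (λ,p2), (λ,p3)}
  {κ, λ} × {p2, p3} = {(κ,p2), (κ,p3), (λ,p2), (λ,p3)}
  {κ, λ} × {p1, p2, p3} = {(κ,p1), (κ,p2), (κ,p3), (λ,p1), (λ,p2), (λ,p3)}
These 10 distinct sets form the basis B.
Close under arbitrary unions to get τ_{X×Y}; counting gives |τ_{X×Y}| = 16.


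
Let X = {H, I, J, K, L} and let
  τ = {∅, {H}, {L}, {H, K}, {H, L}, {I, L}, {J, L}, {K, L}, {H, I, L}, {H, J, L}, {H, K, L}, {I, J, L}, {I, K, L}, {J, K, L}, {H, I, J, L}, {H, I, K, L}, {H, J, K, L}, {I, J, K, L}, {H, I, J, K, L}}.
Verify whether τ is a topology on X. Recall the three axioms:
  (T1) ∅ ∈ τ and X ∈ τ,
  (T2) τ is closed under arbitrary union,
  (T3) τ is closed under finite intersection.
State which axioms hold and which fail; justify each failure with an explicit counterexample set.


τ is NOT a topology on X.

Axiom (T1): ∅ ∈ τ? Yes; X ∈ τ? Yes.
Axiom (T2/T3): check pairwise unions and intersections of members of τ.
Counterexample for (T3): {H, K} ∩ {K, L} = {K} ∉ τ. Therefore τ is NOT a topology.


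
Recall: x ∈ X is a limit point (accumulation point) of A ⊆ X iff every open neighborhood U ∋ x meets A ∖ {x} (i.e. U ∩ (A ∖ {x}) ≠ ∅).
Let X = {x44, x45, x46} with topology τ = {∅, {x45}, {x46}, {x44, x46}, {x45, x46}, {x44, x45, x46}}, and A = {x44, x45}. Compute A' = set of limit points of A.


A' = ∅

For each x ∈ X, list the open sets U ∈ τ with x ∈ U, then check whether U ∩ (A ∖ {x}) ≠ ∅ for every such U.
  x = x44: open {x44, x46} ∋ x has {x44, x46} ∩ (A ∖ {x44}) = ∅, so x is NOT a limit point.
  x = x45: open {x45} ∋ x has {x45} ∩ (A ∖ {x45}) = ∅, so x is NOT a limit point.
  x = x46: open {x46} ∋ x has {x46} ∩ (A ∖ {x46}) = ∅, so x is NOT a limit point.
Collecting: A' = ∅.


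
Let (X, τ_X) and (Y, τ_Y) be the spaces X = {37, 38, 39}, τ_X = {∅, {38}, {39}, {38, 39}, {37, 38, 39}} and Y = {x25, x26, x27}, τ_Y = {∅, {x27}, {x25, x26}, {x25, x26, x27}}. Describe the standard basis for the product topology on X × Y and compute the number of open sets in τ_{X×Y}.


Basis B = {∅ × ∅, {38} × {x27}, {39} × {x27}, {38} × {x25, x26}, {38, 39} × {x27}, {39} × {x25, x26}, {37, 38, 39} × {x27}, {38} × {x25, x26, x27}, {39} × {x25, x26, x27}, {38, 39} × {x25, x26}, {37, 38, 39} × {x25, x26}, {38, 39} × {x25, x26, x27}, {37, 38, 39} × {x25, x26, x27}}; |τ_{X×Y}| = 25.

Enumerate products U × V with U ∈ τ_X, V ∈ τ_Y (deduplicated):
  ∅ × ∅ = {} (∅)
  {38} × {x27} = {(38,x27)}
  {39} × {x27} = {(39,x27)}
  {38} × {x25, x26} = {(38,x25), (38,x26)}
  {38, 39} × {x27} = {(38,x27), (39,x27)}
  {39} × {x25, x26} = {(39,x25), (39,x26)}
  {37, 38, 39} × {x27} = {(37,x27), (38,x27), (39,x27)}
  {38} × {x25, x26, x27} = {(38,x25), (38,x26), (38,x27)}
  {39} × {x25, x26, x27} = {(39,x25), (39,x26), (39,x27)}
  {38, 39} × {x25, x26} = {(38,x25), (38,x26), (39,x25), (39,x26)}
  {37, 38, 39} × {x25, x26} = {(37,x25), (37,x26), (38,x25), (38,x26), (39,x25), (39,x26)}
  {38, 39} × {x25, x26, x27} = {(38,x25), (38,x26), (38,x27), (39,x25), (39,x26), (39,x27)}
  {37, 38, 39} × {x25, x26, x27} = {(37,x25), (37,x26), (37,x27), (38,x25), (38,x26), (38,x27), (39,x25), (39,x26), (39,x27)}
These 13 distinct sets form the basis B.
Close under arbitrary unions to get τ_{X×Y}; counting gives |τ_{X×Y}| = 25.


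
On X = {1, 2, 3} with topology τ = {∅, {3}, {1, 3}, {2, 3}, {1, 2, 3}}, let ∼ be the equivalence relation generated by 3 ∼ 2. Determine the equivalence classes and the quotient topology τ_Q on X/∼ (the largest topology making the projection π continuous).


X/∼ = {[1], [2=3]}; |τ_Q| = 3.

Equivalence classes: [1], [2=3].
Quotient map π: X → X/∼ sends 1 ↦ [1], 2 ↦ [2=3], 3 ↦ [2=3].
For each subset V ⊆ X/∼, compute π^{-1}(V) ⊆ X and check whether π^{-1}(V) ∈ τ. V is open in τ_Q iff π^{-1}(V) ∈ τ.
  V = {}: π^{-1}(V) = ∅ ∈ τ ✓.
  V = {[1]}: π^{-1}(V) = {1} ∉ τ ✗.
  V = {[2=3]}: π^{-1}(V) = {2, 3} ∈ τ ✓.
  V = {[1], [2=3]}: π^{-1}(V) = {1, 2, 3} ∈ τ ✓.
Open sets in the quotient: τ_Q = {{}, {[2=3]}, {[1], [2=3]}} (3 elements).


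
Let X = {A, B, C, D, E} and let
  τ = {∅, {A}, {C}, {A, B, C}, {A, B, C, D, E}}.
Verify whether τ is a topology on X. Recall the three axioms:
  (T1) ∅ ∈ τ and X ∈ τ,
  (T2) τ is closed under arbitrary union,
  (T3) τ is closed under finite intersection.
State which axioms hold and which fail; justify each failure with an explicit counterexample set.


τ is NOT a topology on X.

Axiom (T1): ∅ ∈ τ? Yes; X ∈ τ? Yes.
Axiom (T2/T3): check pairwise unions and intersections of members of τ.
Counterexample for (T2): {A} ∪ {C} = {A, C} ∉ τ. Therefore τ is NOT a topology.


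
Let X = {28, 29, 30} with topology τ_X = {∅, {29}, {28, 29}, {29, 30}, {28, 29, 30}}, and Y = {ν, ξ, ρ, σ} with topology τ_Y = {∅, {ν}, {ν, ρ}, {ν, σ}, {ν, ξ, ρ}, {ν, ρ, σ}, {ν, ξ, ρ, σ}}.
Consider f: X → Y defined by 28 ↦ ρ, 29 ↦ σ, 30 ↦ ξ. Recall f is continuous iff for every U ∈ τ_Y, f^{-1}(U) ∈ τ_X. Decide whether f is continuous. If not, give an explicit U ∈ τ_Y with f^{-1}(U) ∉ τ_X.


f is NOT continuous.

Compute f^{-1}(U) for each U ∈ τ_Y:
  U = ∅: f^{-1}(U) = ∅ ∈ τ_X ✓.
  U = {ν}: f^{-1}(U) = ∅ ∈ τ_X ✓.
  U = {ν, ρ}: f^{-1}(U) = {28} ∉ τ_X ✗.
  U = {ν, σ}: f^{-1}(U) = {29} ∈ τ_X ✓.
  U = {ν, ξ, ρ}: f^{-1}(U) = {28, 30} ∉ τ_X ✗.
  U = {ν, ρ, σ}: f^{-1}(U) = {28, 29} ∈ τ_X ✓.
  U = {ν, ξ, ρ, σ}: f^{-1}(U) = {28, 29, 30} ∈ τ_X ✓.
Found U = {ν, ρ} with f^{-1}(U) = {28} not in τ_X. Therefore f is NOT continuous.


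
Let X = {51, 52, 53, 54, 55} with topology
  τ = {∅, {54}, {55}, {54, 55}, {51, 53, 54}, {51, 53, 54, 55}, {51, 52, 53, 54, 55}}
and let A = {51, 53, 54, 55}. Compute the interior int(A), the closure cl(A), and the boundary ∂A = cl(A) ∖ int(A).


int(A) = {51, 53, 54, 55}, cl(A) = {51, 52, 53, 54, 55}, ∂A = {52}.

Closed sets in (X, τ) are complements of opens:
  closed(X, τ) = {∅, {52}, {52, 55}, {51, 52, 53}, {51, 52, 53, 54}, {51, 52, 53, 55}, {51, 52, 53, 54, 55}}.
int(A) = ⋃ {U ∈ τ : U ⊆ A}. Opens contained in A: ∅, {54}, {55}, {54, 55}, {51, 53, 54}, {51, 53, 54, 55}.
Taking the union of these: int(A) = {51, 53, 54, 55}.
cl(A) = ⋂ {C closed : A ⊆ C}. Closed sets containing A: {51, 52, 53, 54, 55}.
Intersecting these: cl(A) = {51, 52, 53, 54, 55}.
∂A = cl(A) ∖ int(A) = {51, 52, 53, 54, 55} ∖ {51, 53, 54, 55} = {52}.


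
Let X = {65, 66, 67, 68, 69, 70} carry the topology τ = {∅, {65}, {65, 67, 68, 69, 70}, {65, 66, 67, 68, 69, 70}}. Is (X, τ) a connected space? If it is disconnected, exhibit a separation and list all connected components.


(X, τ) is connected.

Find clopen sets (U ∈ τ with X ∖ U ∈ τ):
  U = ∅, X ∖ U = {65, 66, 67, 68, 69, 70} — both open, so U is clopen.
  U = {65, 66, 67, 68, 69, 70}, X ∖ U = ∅ — both open, so U is clopen.
Only trivial clopens (∅ and X) exist, so (X, τ) is connected.
Compute connected components by grouping points that agree on all clopens:
  component: {65, 66, 67, 68, 69, 70}


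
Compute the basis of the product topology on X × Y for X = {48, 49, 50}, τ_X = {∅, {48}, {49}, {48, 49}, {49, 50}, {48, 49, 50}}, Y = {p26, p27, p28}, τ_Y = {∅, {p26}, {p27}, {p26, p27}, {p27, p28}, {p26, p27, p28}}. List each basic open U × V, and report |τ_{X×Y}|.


Basis B = {∅ × ∅, {48} × {p26}, {48} × {p27}, {49} × {p26}, {49} × {p27}, {48} × {p26, p27}, {48, 49} × {p26}, {48} × {p27, p28}, {48, 49} × {p27}, {49} × {p26, p27}, {49, 50} × {p26}, {49} × {p27, p28}, {49, 50} × {p27}, {48} × {p26, p27, p28}, {48, 49, 50} × {p26}, {48, 49, 50} × {p27}, {49} × {p26, p27, p28}, {48, 49} × {p26, p27}, {48, 49} × {p27, p28}, {49, 50} × {p26, p27}, {49, 50} × {p27, p28}, {48, 49} × {p26, p27, p28}, {48, 49, 50} × {p26, p27}, {48, 49, 50} × {p27, p28}, {49, 50} × {p26, p27, p28}, {48, 49, 50} × {p26, p27, p28}}; |τ_{X×Y}| = 108.

Enumerate products U × V with U ∈ τ_X, V ∈ τ_Y (deduplicated):
  ∅ × ∅ = {} (∅)
  {48} × {p26} = {(48,p26)}
  {48} × {p27} = {(48,p27)}
  {49} × {p26} = {(49,p26)}
  {49} × {p27} = {(49,p27)}
  {48} × {p26, p27} = {(48,p26), (48,p27)}
  {48, 49} × {p26} = {(48,p26), (49,p26)}
  {48} × {p27, p28} = {(48,p27), (48,p28)}
  {48, 49} × {p27} = {(48,p27), (49,p27)}
  {49} × {p26, p27} = {(49,p26), (49,p27)}
  {49, 50} × {p26} = {(49,p26), (50,p26)}
  {49} × {p27, p28} = {(49,p27), (49,p28)}
  {49, 50} × {p27} = {(49,p27), (50,p27)}
  {48} × {p26, p27, p28} = {(48,p26), (48,p27), (48,p28)}
  {48, 49, 50} × {p26} = {(48,p26), (49,p26), (50,p26)}
  {48, 49, 50} × {p27} = {(48,p27), (49,p27), (50,p27)}
  {49} × {p26, p27, p28} = {(49,p26), (49,p27), (49,p28)}
  {48, 49} × {p26, p27} = {(48,p26), (48,p27), (49,p26), (49,p27)}
  {48, 49} × {p27, p28} = {(48,p27), (48,p28), (49,p27), (49,p28)}
  {49, 50} × {p26, p27} = {(49,p26), (49,p27), (50,p26), (50,p27)}
  {49, 50} × {p27, p28} = {(49,p27), (49,p28), (50,p27), (50,p28)}
  {48, 49} × {p26, p27, p28} = {(48,p26), (48,p27), (48,p28), (49,p26), (49,p27), (49,p28)}
  {48, 49, 50} × {p26, p27} = {(48,p26), (48,p27), (49,p26), (49,p27), (50,p26), (50,p27)}
  {48, 49, 50} × {p27, p28} = {(48,p27), (48,p28), (49,p27), (49,p28), (50,p27), (50,p28)}
  {49, 50} × {p26, p27, p28} = {(49,p26), (49,p27), (49,p28), (50,p26), (50,p27), (50,p28)}
  {48, 49, 50} × {p26, p27, p28} = {(48,p26), (48,p27), (48,p28), (49,p26), (49,p27), (49,p28), (50,p26), (50,p27), (50,p28)}
These 26 distinct sets form the basis B.
Close under arbitrary unions to get τ_{X×Y}; counting gives |τ_{X×Y}| = 108.


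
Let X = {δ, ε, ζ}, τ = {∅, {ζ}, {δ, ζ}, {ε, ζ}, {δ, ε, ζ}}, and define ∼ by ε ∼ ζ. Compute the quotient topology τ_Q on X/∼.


X/∼ = {[δ], [ε=ζ]}; |τ_Q| = 3.

Equivalence classes: [δ], [ε=ζ].
Quotient map π: X → X/∼ sends δ ↦ [δ], ε ↦ [ε=ζ], ζ ↦ [ε=ζ].
For each subset V ⊆ X/∼, compute π^{-1}(V) ⊆ X and check whether π^{-1}(V) ∈ τ. V is open in τ_Q iff π^{-1}(V) ∈ τ.
  V = {}: π^{-1}(V) = ∅ ∈ τ ✓.
  V = {[δ]}: π^{-1}(V) = {δ} ∉ τ ✗.
  V = {[ε=ζ]}: π^{-1}(V) = {ε, ζ} ∈ τ ✓.
  V = {[δ], [ε=ζ]}: π^{-1}(V) = {δ, ε, ζ} ∈ τ ✓.
Open sets in the quotient: τ_Q = {{}, {[ε=ζ]}, {[δ], [ε=ζ]}} (3 elements).


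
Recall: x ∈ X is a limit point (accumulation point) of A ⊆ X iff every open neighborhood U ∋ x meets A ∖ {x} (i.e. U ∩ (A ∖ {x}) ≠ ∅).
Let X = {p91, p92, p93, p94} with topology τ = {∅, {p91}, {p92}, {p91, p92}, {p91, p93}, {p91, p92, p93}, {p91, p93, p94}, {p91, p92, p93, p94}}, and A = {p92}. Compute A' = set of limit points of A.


A' = ∅

For each x ∈ X, list the open sets U ∈ τ with x ∈ U, then check whether U ∩ (A ∖ {x}) ≠ ∅ for every such U.
  x = p91: open {p91} ∋ x has {p91} ∩ (A ∖ {p91}) = ∅, so x is NOT a limit point.
  x = p92: open {p92} ∋ x has {p92} ∩ (A ∖ {p92}) = ∅, so x is NOT a limit point.
  x = p93: open {p91, p93} ∋ x has {p91, p93} ∩ (A ∖ {p93}) = ∅, so x is NOT a limit point.
  x = p94: open {p91, p93, p94} ∋ x has {p91, p93, p94} ∩ (A ∖ {p94}) = ∅, so x is NOT a limit point.
Collecting: A' = ∅.


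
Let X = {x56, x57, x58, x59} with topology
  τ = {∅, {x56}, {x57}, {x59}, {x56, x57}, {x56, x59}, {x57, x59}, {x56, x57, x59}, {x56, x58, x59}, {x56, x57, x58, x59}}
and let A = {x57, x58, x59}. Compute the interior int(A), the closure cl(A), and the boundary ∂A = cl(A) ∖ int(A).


int(A) = {x57, x59}, cl(A) = {x57, x58, x59}, ∂A = {x58}.

Closed sets in (X, τ) are complements of opens:
  closed(X, τ) = {∅, {x57}, {x58}, {x56, x58}, {x57, x58}, {x58, x59}, {x56, x57, x58}, {x56, x58, x59}, {x57, x58, x59}, {x56, x57, x58, x59}}.
int(A) = ⋃ {U ∈ τ : U ⊆ A}. Opens contained in A: ∅, {x57}, {x59}, {x57, x59}.
Taking the union of these: int(A) = {x57, x59}.
cl(A) = ⋂ {C closed : A ⊆ C}. Closed sets containing A: {x57, x58, x59}, {x56, x57, x58, x59}.
Intersecting these: cl(A) = {x57, x58, x59}.
∂A = cl(A) ∖ int(A) = {x57, x58, x59} ∖ {x57, x59} = {x58}.


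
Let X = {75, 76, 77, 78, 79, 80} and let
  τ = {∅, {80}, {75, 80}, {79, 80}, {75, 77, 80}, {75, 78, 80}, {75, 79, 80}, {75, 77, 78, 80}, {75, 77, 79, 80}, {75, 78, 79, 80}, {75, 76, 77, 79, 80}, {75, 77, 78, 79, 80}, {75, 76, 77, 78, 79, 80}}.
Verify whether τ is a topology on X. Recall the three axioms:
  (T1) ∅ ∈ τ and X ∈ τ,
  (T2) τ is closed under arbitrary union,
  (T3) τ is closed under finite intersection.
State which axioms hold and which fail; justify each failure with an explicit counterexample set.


τ IS a topology on X.

Axiom (T1): ∅ ∈ τ? Yes; X ∈ τ? Yes.
Axiom (T2/T3): check pairwise unions and intersections of members of τ.
All pairwise intersections and unions checked — each lies in τ. Therefore τ satisfies (T1), (T2), (T3): it IS a topology on X.


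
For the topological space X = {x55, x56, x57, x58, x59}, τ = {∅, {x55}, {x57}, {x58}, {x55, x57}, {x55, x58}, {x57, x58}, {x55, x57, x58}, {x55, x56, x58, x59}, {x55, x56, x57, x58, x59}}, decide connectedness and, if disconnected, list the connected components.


(X, τ) is disconnected; components = [{x57}, {x55, x56, x58, x59}].

Find clopen sets (U ∈ τ with X ∖ U ∈ τ):
  U = ∅, X ∖ U = {x55, x56, x57, x58, x59} — both open, so U is clopen.
  U = {x57}, X ∖ U = {x55, x56, x58, x59} — both open, so U is clopen.
  U = {x55, x56, x58, x59}, X ∖ U = {x57} — both open, so U is clopen.
  U = {x55, x56, x57, x58, x59}, X ∖ U = ∅ — both open, so U is clopen.
Nontrivial clopen(s) exist: e.g. {x55, x56, x58, x59}. So (X, τ) is disconnected.
Compute connected components by grouping points that agree on all clopens:
  component: {x57}
  component: {x55, x56, x58, x59}


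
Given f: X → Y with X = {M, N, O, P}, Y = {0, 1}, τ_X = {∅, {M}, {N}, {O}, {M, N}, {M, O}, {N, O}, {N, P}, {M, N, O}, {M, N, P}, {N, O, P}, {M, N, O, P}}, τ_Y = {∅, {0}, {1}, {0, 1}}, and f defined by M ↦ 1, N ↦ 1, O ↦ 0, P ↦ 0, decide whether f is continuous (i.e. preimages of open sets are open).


f is NOT continuous.

Compute f^{-1}(U) for each U ∈ τ_Y:
  U = ∅: f^{-1}(U) = ∅ ∈ τ_X ✓.
  U = {0}: f^{-1}(U) = {O, P} ∉ τ_X ✗.
  U = {1}: f^{-1}(U) = {M, N} ∈ τ_X ✓.
  U = {0, 1}: f^{-1}(U) = {M, N, O, P} ∈ τ_X ✓.
Found U = {0} with f^{-1}(U) = {O, P} not in τ_X. Therefore f is NOT continuous.


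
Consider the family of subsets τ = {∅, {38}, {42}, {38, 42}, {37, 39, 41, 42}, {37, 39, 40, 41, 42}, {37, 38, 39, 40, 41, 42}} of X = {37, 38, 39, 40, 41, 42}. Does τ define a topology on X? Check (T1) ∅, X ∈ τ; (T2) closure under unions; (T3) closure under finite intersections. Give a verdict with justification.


τ is NOT a topology on X.

Axiom (T1): ∅ ∈ τ? Yes; X ∈ τ? Yes.
Axiom (T2/T3): check pairwise unions and intersections of members of τ.
Counterexample for (T2): {38} ∪ {37, 39, 41, 42} = {37, 38, 39, 41, 42} ∉ τ. Therefore τ is NOT a topology.


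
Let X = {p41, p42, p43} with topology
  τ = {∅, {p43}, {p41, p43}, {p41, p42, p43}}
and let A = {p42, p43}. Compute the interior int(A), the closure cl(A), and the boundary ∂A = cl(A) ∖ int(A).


int(A) = {p43}, cl(A) = {p41, p42, p43}, ∂A = {p41, p42}.

Closed sets in (X, τ) are complements of opens:
  closed(X, τ) = {∅, {p42}, {p41, p42}, {p41, p42, p43}}.
int(A) = ⋃ {U ∈ τ : U ⊆ A}. Opens contained in A: ∅, {p43}.
Taking the union of these: int(A) = {p43}.
cl(A) = ⋂ {C closed : A ⊆ C}. Closed sets containing A: {p41, p42, p43}.
Intersecting these: cl(A) = {p41, p42, p43}.
∂A = cl(A) ∖ int(A) = {p41, p42, p43} ∖ {p43} = {p41, p42}.
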